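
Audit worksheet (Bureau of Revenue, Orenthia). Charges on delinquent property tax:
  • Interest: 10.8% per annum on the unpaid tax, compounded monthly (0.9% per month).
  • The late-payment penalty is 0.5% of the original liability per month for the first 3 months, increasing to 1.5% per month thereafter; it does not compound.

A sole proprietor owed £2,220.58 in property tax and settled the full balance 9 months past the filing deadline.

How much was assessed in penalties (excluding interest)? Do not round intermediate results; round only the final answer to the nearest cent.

£233.16

Penalty, months 1–3: 3 × 0.5% × £2,220.58 = £33.31…
Penalty, months 4–9: 6 × 1.5% × £2,220.58 = £199.85…
Total penalty = £33.31… + £199.85… = £233.16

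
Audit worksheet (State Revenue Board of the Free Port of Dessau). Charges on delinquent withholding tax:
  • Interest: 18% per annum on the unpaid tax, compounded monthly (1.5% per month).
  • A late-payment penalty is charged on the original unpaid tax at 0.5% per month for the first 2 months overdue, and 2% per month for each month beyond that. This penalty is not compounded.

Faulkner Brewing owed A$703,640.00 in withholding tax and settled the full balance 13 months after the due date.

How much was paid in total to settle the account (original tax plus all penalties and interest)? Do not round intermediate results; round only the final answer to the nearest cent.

Penalty, months 1–2: 2 × 0.5% × A$703,640.00 = A$7,036.40
Penalty, months 3–13: 11 × 2% × A$703,640.00 = A$154,800.80
Interest: A$703,640.00 × ((1 + 0.015)^13 − 1) = A$703,640.00 × 0.2135524… = A$150,264.0417…
Total = A$703,640.00 + A$161,837.2000 + A$150,264.0417… = A$1,015,741.24

A$1,015,741.24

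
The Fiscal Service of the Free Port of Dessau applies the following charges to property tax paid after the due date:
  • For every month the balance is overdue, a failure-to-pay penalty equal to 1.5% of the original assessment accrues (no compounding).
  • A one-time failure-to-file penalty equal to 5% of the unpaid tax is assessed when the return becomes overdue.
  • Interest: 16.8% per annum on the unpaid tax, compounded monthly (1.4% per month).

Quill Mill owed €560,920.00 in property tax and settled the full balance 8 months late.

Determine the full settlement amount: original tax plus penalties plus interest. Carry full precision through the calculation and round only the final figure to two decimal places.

Failure-to-file penalty: 5% × €560,920.00 = €28,046.00
Failure-to-pay penalty: 8 × 1.5% × €560,920.00 = €67,310.40
Interest: €560,920.00 × ((1 + 0.014)^8 − 1) = €560,920.00 × 0.1176444… = €65,989.0876…
Total = €560,920.00 + €95,356.4000 + €65,989.0876… = €722,265.49

€722,265.49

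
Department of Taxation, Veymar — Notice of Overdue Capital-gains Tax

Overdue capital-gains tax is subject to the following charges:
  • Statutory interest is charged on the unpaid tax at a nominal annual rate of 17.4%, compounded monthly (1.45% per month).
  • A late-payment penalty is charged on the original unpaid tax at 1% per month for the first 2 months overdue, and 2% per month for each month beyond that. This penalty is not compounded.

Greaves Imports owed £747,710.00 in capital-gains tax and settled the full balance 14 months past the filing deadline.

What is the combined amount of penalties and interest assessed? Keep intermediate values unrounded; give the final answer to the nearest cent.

£361,359.28

Penalty, months 1–2: 2 × 1% × £747,710.00 = £14,954.20
Penalty, months 3–14: 12 × 2% × £747,710.00 = £179,450.40
Interest: £747,710.00 × ((1 + 0.0145)^14 − 1) = £747,710.00 × 0.2232880… = £166,954.6782…
Penalties + interest = £194,404.6000 + £166,954.6782… = £361,359.28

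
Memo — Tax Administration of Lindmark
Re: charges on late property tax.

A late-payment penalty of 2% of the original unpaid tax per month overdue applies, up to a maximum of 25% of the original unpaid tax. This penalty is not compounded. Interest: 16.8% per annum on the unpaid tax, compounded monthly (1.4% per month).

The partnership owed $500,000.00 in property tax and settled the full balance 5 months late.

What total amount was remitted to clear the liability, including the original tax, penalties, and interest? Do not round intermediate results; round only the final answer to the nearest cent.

$585,993.82

Penalty: 5 × 2% × $500,000.00 = $50,000.00 (below the 25% cap of $125,000.00)
Interest: $500,000.00 × ((1 + 0.014)^5 − 1) = $500,000.00 × 0.0719876… = $35,993.8163…
Total = $500,000.00 + $50,000.0000 + $35,993.8163… = $585,993.82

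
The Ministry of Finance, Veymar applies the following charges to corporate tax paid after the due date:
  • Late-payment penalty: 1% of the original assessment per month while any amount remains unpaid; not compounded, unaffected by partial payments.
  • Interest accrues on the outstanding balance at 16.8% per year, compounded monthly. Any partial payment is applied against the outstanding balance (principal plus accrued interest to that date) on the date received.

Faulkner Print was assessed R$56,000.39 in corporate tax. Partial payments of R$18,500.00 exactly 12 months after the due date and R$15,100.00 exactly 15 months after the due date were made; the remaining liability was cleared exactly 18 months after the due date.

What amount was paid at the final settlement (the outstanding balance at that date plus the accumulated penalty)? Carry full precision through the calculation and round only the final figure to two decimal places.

R$46,151.60

Monthly rate = 16.8% ÷ 12 = 1.4%
Balance at month 12: R$56,000.3900 × (1 + 0.014)^12 = R$66,167.7720…
After R$18,500.00 payment: R$66,167.7720… − R$18,500.00 = R$47,667.7720…
Balance at month 15: R$47,667.7720… × (1 + 0.014)^3 = R$49,697.9779…
After R$15,100.00 payment: R$49,697.9779… − R$15,100.00 = R$34,597.9779…
Balance at month 18: R$34,597.9779… × (1 + 0.014)^3 = R$36,071.5315…
Penalty: 18 × 1% × R$56,000.39 = R$10,080.07…
Final settlement = outstanding balance + penalty = R$36,071.5315… + R$10,080.07… = R$46,151.60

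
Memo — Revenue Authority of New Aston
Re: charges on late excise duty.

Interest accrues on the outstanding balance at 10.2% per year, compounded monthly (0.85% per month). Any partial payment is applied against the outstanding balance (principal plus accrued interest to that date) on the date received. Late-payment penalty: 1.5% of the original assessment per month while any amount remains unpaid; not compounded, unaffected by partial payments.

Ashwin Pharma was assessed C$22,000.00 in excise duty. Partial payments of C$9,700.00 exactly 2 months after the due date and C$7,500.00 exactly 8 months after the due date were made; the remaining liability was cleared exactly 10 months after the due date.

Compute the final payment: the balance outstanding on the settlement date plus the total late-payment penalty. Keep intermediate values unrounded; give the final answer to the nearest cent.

Balance at month 2: C$22,000.0000 × (1 + 0.0085)^2 = C$22,375.5895
After C$9,700.00 payment: C$22,375.5895 − C$9,700.00 = C$12,675.5895
Balance at month 8: C$12,675.5895 × (1 + 0.0085)^6 = C$13,335.9384…
After C$7,500.00 payment: C$13,335.9384… − C$7,500.00 = C$5,835.9384…
Balance at month 10: C$5,835.9384… × (1 + 0.0085)^2 = C$5,935.5710…
Penalty: 10 × 1.5% × C$22,000.00 = C$3,300.00
Final settlement = outstanding balance + penalty = C$5,935.5710… + C$3,300.00 = C$9,235.57

C$9,235.57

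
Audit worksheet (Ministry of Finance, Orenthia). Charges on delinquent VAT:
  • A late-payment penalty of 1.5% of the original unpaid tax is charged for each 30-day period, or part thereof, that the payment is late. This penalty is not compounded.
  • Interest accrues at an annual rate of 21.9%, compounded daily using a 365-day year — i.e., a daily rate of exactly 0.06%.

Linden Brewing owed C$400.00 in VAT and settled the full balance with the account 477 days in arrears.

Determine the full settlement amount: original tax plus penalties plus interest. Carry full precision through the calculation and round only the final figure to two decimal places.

Penalty periods: ⌈477/30⌉ = 16; penalty = 16 × 1.5% × C$400.00 = C$96.00
Interest: C$400.00 × ((1 + 0.0006)^477 − 1) = C$400.00 × 0.33124444… = C$132.4978…
Total = C$400.00 + C$96.0000 + C$132.4978… = C$628.50

C$628.50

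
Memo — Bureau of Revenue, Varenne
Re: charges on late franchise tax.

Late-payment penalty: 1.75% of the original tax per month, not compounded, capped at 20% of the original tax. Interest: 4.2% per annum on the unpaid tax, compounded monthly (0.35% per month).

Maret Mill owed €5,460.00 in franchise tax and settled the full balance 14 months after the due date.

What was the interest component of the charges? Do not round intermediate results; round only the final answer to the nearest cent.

€273.71

Interest: €5,460.00 × ((1 + 0.0035)^14 − 1) = €5,460.00 × 0.0501305… = €273.7126…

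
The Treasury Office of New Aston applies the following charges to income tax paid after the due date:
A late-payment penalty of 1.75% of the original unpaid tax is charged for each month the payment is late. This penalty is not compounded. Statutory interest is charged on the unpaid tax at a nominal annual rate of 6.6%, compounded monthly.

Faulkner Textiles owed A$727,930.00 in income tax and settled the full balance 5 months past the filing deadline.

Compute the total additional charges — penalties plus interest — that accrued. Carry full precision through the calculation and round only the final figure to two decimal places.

Late-payment penalty = 1.75% × A$727,930.00 × 5 mo = A$63,693.88…
Interest (6.6%/yr ÷ 12 = 0.55%/month): A$727,930.00 × ((1 + 0.0055)^5 − 1) = A$20,239.4883…
Penalties + interest = A$63,693.8750 + A$20,239.4883… = A$83,933.36

A$83,933.36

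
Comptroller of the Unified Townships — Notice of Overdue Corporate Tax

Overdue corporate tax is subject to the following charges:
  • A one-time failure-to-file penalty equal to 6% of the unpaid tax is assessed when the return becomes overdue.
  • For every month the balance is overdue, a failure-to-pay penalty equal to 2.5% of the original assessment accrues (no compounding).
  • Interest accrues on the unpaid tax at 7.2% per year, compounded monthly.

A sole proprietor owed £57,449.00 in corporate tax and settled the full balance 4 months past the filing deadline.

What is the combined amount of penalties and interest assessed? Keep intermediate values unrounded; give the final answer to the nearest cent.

£10,583.07

Failure-to-file penalty: 6% × £57,449.00 = £3,446.94
Failure-to-pay penalty: 4 × 2.5% × £57,449.00 = £5,744.90
Interest (7.2%/yr ÷ 12 = 0.6%/month): £57,449.00 × ((1 + 0.006)^4 − 1) = £1,391.2347…
Penalties + interest = £9,191.8400 + £1,391.2347… = £10,583.07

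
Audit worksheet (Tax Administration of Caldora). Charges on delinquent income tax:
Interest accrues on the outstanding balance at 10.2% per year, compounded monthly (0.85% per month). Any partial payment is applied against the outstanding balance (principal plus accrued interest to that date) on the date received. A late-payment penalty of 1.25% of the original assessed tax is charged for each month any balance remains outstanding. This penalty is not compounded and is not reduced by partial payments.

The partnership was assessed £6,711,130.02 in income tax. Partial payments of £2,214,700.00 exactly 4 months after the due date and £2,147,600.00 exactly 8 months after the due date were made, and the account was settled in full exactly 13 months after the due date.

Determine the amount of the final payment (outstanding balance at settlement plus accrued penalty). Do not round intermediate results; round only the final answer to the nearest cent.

Balance at month 4: £6,711,130.0200 × (1 + 0.0085)^4 = £6,942,234.2365…
After £2,214,700.00 payment: £6,942,234.2365… − £2,214,700.00 = £4,727,534.2365…
Balance at month 8: £4,727,534.2365… × (1 + 0.0085)^4 = £4,890,331.4245…
After £2,147,600.00 payment: £4,890,331.4245… − £2,147,600.00 = £2,742,731.4245…
Balance at month 13: £2,742,731.4245… × (1 + 0.0085)^5 = £2,861,296.0490…
Penalty: 13 × 1.25% × £6,711,130.02 = £1,090,558.63…
Final settlement = outstanding balance + penalty = £2,861,296.0490… + £1,090,558.63… = £3,951,854.68

£3,951,854.68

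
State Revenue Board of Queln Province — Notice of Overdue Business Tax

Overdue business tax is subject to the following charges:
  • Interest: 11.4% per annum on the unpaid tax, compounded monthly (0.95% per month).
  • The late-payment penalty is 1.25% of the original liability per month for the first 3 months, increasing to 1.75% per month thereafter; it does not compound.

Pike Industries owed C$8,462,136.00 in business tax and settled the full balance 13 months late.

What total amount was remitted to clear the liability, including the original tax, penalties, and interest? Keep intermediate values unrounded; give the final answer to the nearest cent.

C$11,367,108.03

Penalty, months 1–3: 3 × 1.25% × C$8,462,136.00 = C$317,330.10
Penalty, months 4–13: 10 × 1.75% × C$8,462,136.00 = C$1,480,873.80
Interest: C$8,462,136.00 × ((1 + 0.0095)^13 − 1) = C$8,462,136.00 × 0.1307906… = C$1,106,768.1310…
Total = C$8,462,136.00 + C$1,798,203.9000 + C$1,106,768.1310… = C$11,367,108.03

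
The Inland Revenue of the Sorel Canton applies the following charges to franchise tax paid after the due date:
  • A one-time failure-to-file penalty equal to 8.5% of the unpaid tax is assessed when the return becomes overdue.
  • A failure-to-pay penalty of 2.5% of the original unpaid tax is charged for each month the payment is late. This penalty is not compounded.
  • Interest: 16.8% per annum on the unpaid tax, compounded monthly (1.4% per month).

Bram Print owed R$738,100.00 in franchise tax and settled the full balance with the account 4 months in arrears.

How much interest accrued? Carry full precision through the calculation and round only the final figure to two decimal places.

R$42,209.74

Interest: R$738,100.00 × ((1 + 0.014)^4 − 1) = R$738,100.00 × 0.0571870… = R$42,209.7353…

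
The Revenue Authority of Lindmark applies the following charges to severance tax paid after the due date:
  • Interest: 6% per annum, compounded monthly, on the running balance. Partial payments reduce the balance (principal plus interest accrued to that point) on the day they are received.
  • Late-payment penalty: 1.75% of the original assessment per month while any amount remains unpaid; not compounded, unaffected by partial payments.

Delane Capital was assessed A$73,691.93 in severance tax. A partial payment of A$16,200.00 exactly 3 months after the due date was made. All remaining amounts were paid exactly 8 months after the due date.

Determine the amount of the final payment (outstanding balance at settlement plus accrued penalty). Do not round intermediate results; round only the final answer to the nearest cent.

A$70,399.51

Monthly rate = 6% ÷ 12 = 0.5%
Balance at month 3: A$73,691.9300 × (1 + 0.005)^3 = A$74,802.8451…
After A$16,200.00 payment: A$74,802.8451… − A$16,200.00 = A$58,602.8451…
Balance at month 8: A$58,602.8451… × (1 + 0.005)^5 = A$60,082.6403…
Penalty: 8 × 1.75% × A$73,691.93 = A$10,316.87…
Final settlement = outstanding balance + penalty = A$60,082.6403… + A$10,316.87… = A$70,399.51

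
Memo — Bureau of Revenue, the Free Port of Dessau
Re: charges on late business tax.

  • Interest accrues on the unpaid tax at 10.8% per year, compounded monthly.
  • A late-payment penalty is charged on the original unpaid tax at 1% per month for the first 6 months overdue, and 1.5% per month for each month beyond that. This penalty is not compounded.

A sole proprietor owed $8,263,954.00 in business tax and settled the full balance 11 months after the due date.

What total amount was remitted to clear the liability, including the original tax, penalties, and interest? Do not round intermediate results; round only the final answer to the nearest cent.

Penalty, months 1–6: 6 × 1% × $8,263,954.00 = $495,837.24
Penalty, months 7–11: 5 × 1.5% × $8,263,954.00 = $619,796.55
Interest (10.8%/yr ÷ 12 = 0.9%/month): $8,263,954.00 × ((1 + 0.009)^11 − 1) = $855,959.5108…
Total = $8,263,954.00 + $1,115,633.7900 + $855,959.5108… = $10,235,547.30

$10,235,547.30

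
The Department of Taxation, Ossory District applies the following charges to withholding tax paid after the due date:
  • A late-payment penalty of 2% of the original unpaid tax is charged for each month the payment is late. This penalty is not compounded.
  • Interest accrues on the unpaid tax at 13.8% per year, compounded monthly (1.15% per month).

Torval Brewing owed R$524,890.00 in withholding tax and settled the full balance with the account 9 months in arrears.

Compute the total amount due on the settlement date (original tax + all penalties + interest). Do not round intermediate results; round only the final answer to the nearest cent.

Late-payment penalty: 9 × 2% × R$524,890.00 = R$94,480.20
Interest: R$524,890.00 × ((1 + 0.0115)^9 − 1) = R$524,890.00 × 0.1083910… = R$56,893.3430…
Total = R$524,890.00 + R$94,480.2000 + R$56,893.3430… = R$676,263.54

R$676,263.54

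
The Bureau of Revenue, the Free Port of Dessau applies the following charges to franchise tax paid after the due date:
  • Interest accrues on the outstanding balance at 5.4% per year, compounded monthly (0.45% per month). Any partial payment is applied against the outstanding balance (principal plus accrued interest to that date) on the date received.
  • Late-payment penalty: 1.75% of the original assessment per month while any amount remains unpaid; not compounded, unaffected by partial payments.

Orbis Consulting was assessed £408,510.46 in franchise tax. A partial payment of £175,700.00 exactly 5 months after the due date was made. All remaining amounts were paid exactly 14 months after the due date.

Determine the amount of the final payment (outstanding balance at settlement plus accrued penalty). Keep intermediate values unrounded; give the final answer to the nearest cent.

£352,152.89

Balance at month 5: £408,510.4600 × (1 + 0.0045)^5 = £417,785.0418…
After £175,700.00 payment: £417,785.0418… − £175,700.00 = £242,085.0418…
Balance at month 14: £242,085.0418… × (1 + 0.0045)^9 = £252,067.8316…
Penalty: 14 × 1.75% × £408,510.46 = £100,085.06…
Final settlement = outstanding balance + penalty = £252,067.8316… + £100,085.06… = £352,152.89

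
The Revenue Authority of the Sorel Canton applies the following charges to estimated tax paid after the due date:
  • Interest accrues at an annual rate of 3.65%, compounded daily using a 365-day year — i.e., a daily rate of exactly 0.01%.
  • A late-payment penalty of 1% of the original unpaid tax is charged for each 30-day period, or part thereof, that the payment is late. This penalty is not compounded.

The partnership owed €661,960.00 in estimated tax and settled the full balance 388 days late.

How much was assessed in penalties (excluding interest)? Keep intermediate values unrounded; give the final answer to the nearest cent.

Penalty periods: ⌈388/30⌉ = 13; penalty = 13 × 1% × €661,960.00 = €86,054.80

€86,054.80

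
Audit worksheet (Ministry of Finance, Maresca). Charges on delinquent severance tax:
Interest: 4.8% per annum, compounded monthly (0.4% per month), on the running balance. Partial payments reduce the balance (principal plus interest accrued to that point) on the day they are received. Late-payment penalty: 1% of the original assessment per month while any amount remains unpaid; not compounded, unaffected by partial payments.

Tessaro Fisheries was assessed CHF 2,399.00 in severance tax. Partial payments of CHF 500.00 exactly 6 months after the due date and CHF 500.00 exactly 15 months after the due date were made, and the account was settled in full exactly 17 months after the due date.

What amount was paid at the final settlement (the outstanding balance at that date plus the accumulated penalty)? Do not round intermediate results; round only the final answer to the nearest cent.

Balance at month 6: CHF 2,399.0000 × (1 + 0.004)^6 = CHF 2,457.1548…
After CHF 500.00 payment: CHF 2,457.1548… − CHF 500.00 = CHF 1,957.1548…
Balance at month 15: CHF 1,957.1548… × (1 + 0.004)^9 = CHF 2,028.7503…
After CHF 500.00 payment: CHF 2,028.7503… − CHF 500.00 = CHF 1,528.7503…
Balance at month 17: CHF 1,528.7503… × (1 + 0.004)^2 = CHF 1,541.0048…
Penalty: 17 × 1% × CHF 2,399.00 = CHF 407.83
Final settlement = outstanding balance + penalty = CHF 1,541.0048… + CHF 407.83 = CHF 1,948.83

CHF 1,948.83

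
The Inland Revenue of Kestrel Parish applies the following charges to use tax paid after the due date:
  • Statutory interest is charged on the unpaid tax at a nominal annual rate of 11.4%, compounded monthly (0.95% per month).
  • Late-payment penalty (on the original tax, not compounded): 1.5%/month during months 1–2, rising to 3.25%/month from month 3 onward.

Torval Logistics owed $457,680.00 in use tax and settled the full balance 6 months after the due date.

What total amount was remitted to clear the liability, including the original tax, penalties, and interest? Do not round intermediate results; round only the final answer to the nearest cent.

$557,624.05

Penalty, months 1–2: 2 × 1.5% × $457,680.00 = $13,730.40
Penalty, months 3–6: 4 × 3.25% × $457,680.00 = $59,498.40
Interest: $457,680.00 × ((1 + 0.0095)^6 − 1) = $457,680.00 × 0.0583710… = $26,715.2485…
Total = $457,680.00 + $73,228.8000 + $26,715.2485… = $557,624.05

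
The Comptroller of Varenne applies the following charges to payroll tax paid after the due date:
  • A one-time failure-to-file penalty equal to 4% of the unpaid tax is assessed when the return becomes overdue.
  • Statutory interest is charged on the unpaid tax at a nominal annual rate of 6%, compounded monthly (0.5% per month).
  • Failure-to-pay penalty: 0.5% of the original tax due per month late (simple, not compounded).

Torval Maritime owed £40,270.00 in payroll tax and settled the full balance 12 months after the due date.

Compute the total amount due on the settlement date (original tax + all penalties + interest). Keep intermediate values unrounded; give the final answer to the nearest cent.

£46,780.77

Failure-to-file penalty: 4% × £40,270.00 = £1,610.80
Failure-to-pay penalty: 12 × 0.5% × £40,270.00 = £2,416.20
Interest: £40,270.00 × ((1 + 0.005)^12 − 1) = £40,270.00 × 0.0616778… = £2,483.7655…
Total = £40,270.00 + £4,027.0000 + £2,483.7655… = £46,780.77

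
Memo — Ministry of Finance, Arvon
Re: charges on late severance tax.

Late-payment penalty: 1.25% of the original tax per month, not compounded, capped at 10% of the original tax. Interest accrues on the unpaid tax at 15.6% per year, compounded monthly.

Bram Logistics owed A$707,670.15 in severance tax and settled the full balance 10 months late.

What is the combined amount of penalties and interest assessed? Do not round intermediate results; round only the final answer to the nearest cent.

A$168,336.85

Penalty (uncapped): 10 × 1.25% × A$707,670.15 = A$88,458.77…; cap = 10% × A$707,670.15 = A$70,767.02… → penalty = A$70,767.02…
Interest (15.6%/yr ÷ 12 = 1.3%/month): A$707,670.15 × ((1 + 0.013)^10 − 1) = A$97,569.8326…
Penalties + interest = A$70,767.0150 + A$97,569.8326… = A$168,336.85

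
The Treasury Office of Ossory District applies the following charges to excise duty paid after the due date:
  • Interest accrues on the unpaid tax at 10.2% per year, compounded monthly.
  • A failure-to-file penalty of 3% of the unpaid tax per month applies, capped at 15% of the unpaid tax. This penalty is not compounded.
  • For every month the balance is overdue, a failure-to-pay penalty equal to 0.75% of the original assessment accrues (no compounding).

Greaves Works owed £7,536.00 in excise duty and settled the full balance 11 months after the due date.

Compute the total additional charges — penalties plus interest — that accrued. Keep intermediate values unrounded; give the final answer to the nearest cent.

£2,487.46

Failure-to-file: 11 × 3% × £7,536.00 = £2,486.88, capped at 15% × £7,536.00 = £1,130.40
Failure-to-pay penalty: 11 × 0.75% × £7,536.00 = £621.72
Interest (10.2%/yr ÷ 12 = 0.85%/month): £7,536.00 × ((1 + 0.0085)^11 − 1) = £735.3389…
Penalties + interest = £1,752.1200 + £735.3389… = £2,487.46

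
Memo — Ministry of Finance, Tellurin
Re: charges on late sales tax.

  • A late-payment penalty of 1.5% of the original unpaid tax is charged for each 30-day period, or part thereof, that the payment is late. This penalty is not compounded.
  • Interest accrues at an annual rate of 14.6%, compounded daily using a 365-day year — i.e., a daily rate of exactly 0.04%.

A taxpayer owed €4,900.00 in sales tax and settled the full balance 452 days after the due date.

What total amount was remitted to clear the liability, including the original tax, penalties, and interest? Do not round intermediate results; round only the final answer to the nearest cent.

€7,046.85

Penalty periods: ⌈452/30⌉ = 16; penalty = 16 × 1.5% × €4,900.00 = €1,176.00
Interest: €4,900.00 × ((1 + 0.0004)^452 − 1) = €4,900.00 × 0.19813221… = €970.8478…
Total = €4,900.00 + €1,176.0000 + €970.8478… = €7,046.85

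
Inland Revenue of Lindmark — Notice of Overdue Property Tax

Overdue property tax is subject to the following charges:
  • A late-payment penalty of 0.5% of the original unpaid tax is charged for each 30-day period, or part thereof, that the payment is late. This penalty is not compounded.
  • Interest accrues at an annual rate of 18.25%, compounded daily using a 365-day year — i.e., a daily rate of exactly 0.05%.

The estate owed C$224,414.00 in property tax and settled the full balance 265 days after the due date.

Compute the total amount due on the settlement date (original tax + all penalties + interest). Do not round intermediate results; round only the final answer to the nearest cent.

Penalty periods: ⌈265/30⌉ = 9; penalty = 9 × 0.5% × C$224,414.00 = C$10,098.63
Interest: C$224,414.00 × ((1 + 0.0005)^265 − 1) = C$224,414.00 × 0.14164121… = C$31,786.2708…
Total = C$224,414.00 + C$10,098.6300 + C$31,786.2708… = C$266,298.90

C$266,298.90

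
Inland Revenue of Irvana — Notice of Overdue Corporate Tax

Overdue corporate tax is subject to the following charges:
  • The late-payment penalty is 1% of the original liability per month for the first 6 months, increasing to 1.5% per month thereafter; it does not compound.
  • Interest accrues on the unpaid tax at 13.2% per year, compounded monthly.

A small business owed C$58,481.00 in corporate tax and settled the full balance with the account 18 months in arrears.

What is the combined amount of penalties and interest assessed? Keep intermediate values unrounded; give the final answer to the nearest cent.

Penalty, months 1–6: 6 × 1% × C$58,481.00 = C$3,508.86
Penalty, months 7–18: 12 × 1.5% × C$58,481.00 = C$10,526.58
Interest (13.2%/yr ÷ 12 = 1.1%/month): C$58,481.00 × ((1 + 0.011)^18 − 1) = C$12,728.1154…
Penalties + interest = C$14,035.4400 + C$12,728.1154… = C$26,763.56

C$26,763.56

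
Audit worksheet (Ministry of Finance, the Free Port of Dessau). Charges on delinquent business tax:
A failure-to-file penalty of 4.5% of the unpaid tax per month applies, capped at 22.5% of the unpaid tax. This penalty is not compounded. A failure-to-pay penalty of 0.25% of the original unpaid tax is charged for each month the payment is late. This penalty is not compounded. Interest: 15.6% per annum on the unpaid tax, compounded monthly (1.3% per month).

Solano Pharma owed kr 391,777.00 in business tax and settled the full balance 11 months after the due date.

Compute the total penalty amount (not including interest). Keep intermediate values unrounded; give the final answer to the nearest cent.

kr 98,923.69

Failure-to-file: 11 × 4.5% × kr 391,777.00 = kr 193,929.62…, capped at 22.5% × kr 391,777.00 = kr 88,149.83…
Failure-to-pay penalty = 0.25% × kr 391,777.00 × 11 mo = kr 10,773.87…
Total penalty = kr 88,149.83… + kr 10,773.87… = kr 98,923.69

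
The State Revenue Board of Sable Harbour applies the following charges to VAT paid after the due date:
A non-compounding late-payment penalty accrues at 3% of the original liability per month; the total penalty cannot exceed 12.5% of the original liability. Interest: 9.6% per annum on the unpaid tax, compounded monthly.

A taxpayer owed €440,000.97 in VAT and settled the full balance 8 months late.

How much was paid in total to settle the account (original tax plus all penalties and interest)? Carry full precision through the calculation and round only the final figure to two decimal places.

Penalty (uncapped): 8 × 3% × €440,000.97 = €105,600.23…; cap = 12.5% × €440,000.97 = €55,000.12… → penalty = €55,000.12…
Interest (9.6%/yr ÷ 12 = 0.8%/month): €440,000.97 × ((1 + 0.008)^8 − 1) = €28,961.2865…
Total = €440,000.97 + €55,000.1213… + €28,961.2865… = €523,962.38

€523,962.38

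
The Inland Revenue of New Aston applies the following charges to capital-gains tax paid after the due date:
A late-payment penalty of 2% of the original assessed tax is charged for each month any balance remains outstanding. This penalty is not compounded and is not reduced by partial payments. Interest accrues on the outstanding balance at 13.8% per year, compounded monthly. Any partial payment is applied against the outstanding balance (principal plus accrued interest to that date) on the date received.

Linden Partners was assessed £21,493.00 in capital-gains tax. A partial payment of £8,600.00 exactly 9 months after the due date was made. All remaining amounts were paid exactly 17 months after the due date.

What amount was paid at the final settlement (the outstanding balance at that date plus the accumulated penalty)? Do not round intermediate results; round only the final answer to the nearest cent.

£23,988.44

Monthly rate = 13.8% ÷ 12 = 1.15%
Balance at month 9: £21,493.0000 × (1 + 0.0115)^9 = £23,822.6474…
After £8,600.00 payment: £23,822.6474… − £8,600.00 = £15,222.6474…
Balance at month 17: £15,222.6474… × (1 + 0.0115)^8 = £16,680.8157…
Penalty: 17 × 2% × £21,493.00 = £7,307.62
Final settlement = outstanding balance + penalty = £16,680.8157… + £7,307.62 = £23,988.44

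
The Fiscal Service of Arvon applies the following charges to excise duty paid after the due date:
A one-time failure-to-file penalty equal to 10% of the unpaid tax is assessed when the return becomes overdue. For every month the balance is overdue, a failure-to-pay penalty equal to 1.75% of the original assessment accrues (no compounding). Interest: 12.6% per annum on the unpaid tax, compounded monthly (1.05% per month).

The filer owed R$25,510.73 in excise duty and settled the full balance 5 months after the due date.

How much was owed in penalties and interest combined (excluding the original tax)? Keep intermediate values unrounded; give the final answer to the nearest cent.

Failure-to-file penalty: 10% × R$25,510.73 = R$2,551.07…
Failure-to-pay penalty: 5 × 1.75% × R$25,510.73 = R$2,232.19…
Interest: R$25,510.73 × ((1 + 0.0105)^5 − 1) = R$25,510.73 × 0.0536141… = R$1,367.7358…
Penalties + interest = R$4,783.2619… + R$1,367.7358… = R$6,151.00

R$6,151.00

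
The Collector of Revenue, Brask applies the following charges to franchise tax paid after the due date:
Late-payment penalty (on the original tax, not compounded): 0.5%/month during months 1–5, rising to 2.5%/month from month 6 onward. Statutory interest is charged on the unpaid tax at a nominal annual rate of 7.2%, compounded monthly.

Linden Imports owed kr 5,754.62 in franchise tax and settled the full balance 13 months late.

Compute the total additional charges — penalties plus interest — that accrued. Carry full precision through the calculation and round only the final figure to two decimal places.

kr 1,760.17

Penalty, months 1–5: 5 × 0.5% × kr 5,754.62 = kr 143.87…
Penalty, months 6–13: 8 × 2.5% × kr 5,754.62 = kr 1,150.92…
Interest (7.2%/yr ÷ 12 = 0.6%/month): kr 5,754.62 × ((1 + 0.006)^13 − 1) = kr 465.3802…
Penalties + interest = kr 1,294.7895 + kr 465.3802… = kr 1,760.17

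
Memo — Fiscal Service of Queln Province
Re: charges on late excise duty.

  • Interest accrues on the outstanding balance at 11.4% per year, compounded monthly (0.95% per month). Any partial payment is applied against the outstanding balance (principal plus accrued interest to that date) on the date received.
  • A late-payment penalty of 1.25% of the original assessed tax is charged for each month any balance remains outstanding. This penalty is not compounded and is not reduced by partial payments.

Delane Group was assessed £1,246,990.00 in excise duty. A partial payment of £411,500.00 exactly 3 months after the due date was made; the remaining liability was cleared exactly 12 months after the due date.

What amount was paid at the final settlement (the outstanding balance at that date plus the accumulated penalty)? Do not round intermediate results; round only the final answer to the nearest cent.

Balance at month 3: £1,246,990.0000 × (1 + 0.0095)^3 = £1,282,867.9067…
After £411,500.00 payment: £1,282,867.9067… − £411,500.00 = £871,367.9067…
Balance at month 12: £871,367.9067… × (1 + 0.0095)^9 = £948,764.5953…
Penalty: 12 × 1.25% × £1,246,990.00 = £187,048.50
Final settlement = outstanding balance + penalty = £948,764.5953… + £187,048.50 = £1,135,813.10

£1,135,813.10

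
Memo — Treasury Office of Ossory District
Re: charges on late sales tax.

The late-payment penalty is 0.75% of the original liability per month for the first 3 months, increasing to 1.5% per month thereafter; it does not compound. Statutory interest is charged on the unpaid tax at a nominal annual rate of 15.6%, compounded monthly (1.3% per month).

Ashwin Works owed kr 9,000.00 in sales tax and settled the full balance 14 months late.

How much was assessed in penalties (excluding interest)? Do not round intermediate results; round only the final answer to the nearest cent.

kr 1,687.50

Penalty, months 1–3: 3 × 0.75% × kr 9,000.00 = kr 202.50
Penalty, months 4–14: 11 × 1.5% × kr 9,000.00 = kr 1,485.00
Total penalty = kr 202.50 + kr 1,485.00 = kr 1,687.50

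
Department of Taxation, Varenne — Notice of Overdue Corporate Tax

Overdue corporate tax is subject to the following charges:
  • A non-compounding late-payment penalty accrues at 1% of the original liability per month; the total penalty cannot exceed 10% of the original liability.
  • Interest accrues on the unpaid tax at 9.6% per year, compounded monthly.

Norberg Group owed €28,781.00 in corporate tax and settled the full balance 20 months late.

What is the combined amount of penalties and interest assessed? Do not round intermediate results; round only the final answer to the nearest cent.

€7,850.42

Penalty (uncapped): 20 × 1% × €28,781.00 = €5,756.20; cap = 10% × €28,781.00 = €2,878.10 → penalty = €2,878.10
Interest (9.6%/yr ÷ 12 = 0.8%/month): €28,781.00 × ((1 + 0.008)^20 − 1) = €4,972.3219…
Penalties + interest = €2,878.1000 + €4,972.3219… = €7,850.42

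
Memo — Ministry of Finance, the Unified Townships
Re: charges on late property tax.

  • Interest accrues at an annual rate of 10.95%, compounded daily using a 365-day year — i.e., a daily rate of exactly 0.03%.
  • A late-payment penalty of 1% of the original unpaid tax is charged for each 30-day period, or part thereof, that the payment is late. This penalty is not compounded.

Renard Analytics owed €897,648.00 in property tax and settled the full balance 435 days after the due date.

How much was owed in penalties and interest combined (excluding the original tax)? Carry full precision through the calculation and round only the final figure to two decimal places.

Penalty periods: ⌈435/30⌉ = 15; penalty = 15 × 1% × €897,648.00 = €134,647.20
Interest: €897,648.00 × ((1 + 0.0003)^435 − 1) = €897,648.00 × 0.13937564… = €125,110.2653…
Penalties + interest = €134,647.2000 + €125,110.2653… = €259,757.47

€259,757.47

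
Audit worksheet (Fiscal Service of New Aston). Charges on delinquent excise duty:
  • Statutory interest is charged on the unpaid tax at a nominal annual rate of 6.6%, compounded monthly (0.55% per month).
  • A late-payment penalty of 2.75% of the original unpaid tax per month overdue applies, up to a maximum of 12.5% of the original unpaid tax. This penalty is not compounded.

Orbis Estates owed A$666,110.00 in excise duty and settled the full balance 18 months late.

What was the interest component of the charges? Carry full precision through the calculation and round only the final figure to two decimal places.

Interest: A$666,110.00 × ((1 + 0.0055)^18 − 1) = A$666,110.00 × 0.1037669… = A$69,120.1403…

A$69,120.14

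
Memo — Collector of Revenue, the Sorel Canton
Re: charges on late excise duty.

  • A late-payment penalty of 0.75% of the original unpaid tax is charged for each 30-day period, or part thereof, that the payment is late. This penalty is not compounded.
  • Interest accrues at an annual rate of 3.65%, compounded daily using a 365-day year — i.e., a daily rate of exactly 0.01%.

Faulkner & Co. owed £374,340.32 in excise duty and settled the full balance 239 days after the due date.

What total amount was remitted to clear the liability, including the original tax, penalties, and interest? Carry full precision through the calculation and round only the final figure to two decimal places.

£405,854.79

Penalty periods: ⌈239/30⌉ = 8; penalty = 8 × 0.75% × £374,340.32 = £22,460.42…
Interest: £374,340.32 × ((1 + 0.0001)^239 − 1) = £374,340.32 × 0.02418667… = £9,054.0458…
Total = £374,340.32 + £22,460.4192 + £9,054.0458… = £405,854.79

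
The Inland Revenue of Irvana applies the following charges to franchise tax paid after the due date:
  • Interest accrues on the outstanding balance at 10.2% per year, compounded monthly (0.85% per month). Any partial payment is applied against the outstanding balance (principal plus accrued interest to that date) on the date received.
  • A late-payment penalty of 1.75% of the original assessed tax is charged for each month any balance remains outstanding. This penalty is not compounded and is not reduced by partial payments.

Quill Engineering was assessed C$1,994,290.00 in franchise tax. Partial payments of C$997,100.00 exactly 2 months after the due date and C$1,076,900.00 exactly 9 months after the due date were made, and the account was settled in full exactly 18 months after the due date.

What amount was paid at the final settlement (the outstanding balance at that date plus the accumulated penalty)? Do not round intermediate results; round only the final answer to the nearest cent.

C$646,851.95

Balance at month 2: C$1,994,290.0000 × (1 + 0.0085)^2 = C$2,028,337.0175…
After C$997,100.00 payment: C$2,028,337.0175… − C$997,100.00 = C$1,031,237.0175…
Balance at month 9: C$1,031,237.0175… × (1 + 0.0085)^7 = C$1,094,182.6195…
After C$1,076,900.00 payment: C$1,094,182.6195… − C$1,076,900.00 = C$17,282.6195…
Balance at month 18: C$17,282.6195… × (1 + 0.0085)^9 = C$18,650.5950…
Penalty: 18 × 1.75% × C$1,994,290.00 = C$628,201.35
Final settlement = outstanding balance + penalty = C$18,650.5950… + C$628,201.35 = C$646,851.95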